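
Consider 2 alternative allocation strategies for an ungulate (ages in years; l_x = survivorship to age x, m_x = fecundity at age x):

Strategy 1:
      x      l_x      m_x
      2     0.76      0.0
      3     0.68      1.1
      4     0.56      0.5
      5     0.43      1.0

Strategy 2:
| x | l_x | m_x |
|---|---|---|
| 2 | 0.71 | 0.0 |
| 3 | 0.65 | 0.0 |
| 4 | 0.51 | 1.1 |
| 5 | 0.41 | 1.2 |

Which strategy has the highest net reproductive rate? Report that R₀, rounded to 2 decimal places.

Strategy 1: R₀ = 0.76×0.0 + 0.68×1.1 + 0.56×0.5 + 0.43×1.0 = 1.4580
Strategy 2: R₀ = 0.71×0.0 + 0.65×0.0 + 0.51×1.1 + 0.41×1.2 = 1.0530
Highest R₀: strategy 1 with 1.4580.

1.46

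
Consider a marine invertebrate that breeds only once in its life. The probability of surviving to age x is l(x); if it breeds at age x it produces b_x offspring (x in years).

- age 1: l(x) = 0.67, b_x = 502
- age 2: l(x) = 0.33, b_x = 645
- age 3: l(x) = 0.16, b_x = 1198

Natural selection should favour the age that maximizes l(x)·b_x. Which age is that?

1

Expected offspring if breeding at age x = l(x) × b_x:
  age 1: 0.67 × 502 = 336.340
  age 2: 0.33 × 645 = 212.850
  age 3: 0.16 × 1198 = 191.680
Maximum at age 1 (336.340).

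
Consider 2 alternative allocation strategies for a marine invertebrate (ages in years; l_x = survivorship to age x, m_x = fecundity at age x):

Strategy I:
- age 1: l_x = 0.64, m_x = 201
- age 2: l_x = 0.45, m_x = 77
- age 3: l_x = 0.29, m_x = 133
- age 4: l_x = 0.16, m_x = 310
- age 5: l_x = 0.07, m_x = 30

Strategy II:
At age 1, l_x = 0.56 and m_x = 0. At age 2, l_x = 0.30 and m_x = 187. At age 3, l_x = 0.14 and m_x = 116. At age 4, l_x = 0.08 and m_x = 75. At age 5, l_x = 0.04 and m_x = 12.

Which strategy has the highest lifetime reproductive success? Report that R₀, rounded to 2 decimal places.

Strategy I: R₀ = 0.64×201 + 0.45×77 + 0.29×133 + 0.16×310 + 0.07×30 = 253.5600
Strategy II: R₀ = 0.56×0 + 0.30×187 + 0.14×116 + 0.08×75 + 0.04×12 = 78.8200
Highest R₀: strategy I with 253.5600.

253.56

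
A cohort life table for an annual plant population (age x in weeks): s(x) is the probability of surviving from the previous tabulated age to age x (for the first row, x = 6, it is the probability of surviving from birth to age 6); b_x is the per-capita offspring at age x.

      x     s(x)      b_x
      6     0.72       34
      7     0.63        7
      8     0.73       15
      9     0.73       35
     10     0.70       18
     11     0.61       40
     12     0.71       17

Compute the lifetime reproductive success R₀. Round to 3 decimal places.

49.503

Survivorship from birth: l_x = s_6·s_7·…·s_x.
  l_6 = 0.72000
  l_7 = 0.45360
  l_8 = 0.33113
  l_9 = 0.24172
  l_10 = 0.16921
  l_11 = 0.10322
  l_12 = 0.07328
R₀ = Σ l_x b_x:
  age 6: 0.72000 × 34 = 24.4800
  age 7: 0.45360 × 7 = 3.1752
  age 8: 0.33113 × 15 = 4.9669
  age 9: 0.24172 × 35 = 8.4602
  age 10: 0.16921 × 18 = 3.0458
  age 11: 0.10322 × 40 = 4.1288
  age 12: 0.07328 × 17 = 1.2458
R₀ = 24.4800 + 3.1752 + 4.9669 + 8.4602 + 3.0458 + 4.1288 + 1.2458 = 49.5027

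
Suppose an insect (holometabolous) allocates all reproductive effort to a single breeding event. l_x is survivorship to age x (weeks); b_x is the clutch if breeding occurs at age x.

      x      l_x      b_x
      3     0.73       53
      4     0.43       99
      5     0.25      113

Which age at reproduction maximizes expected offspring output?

4

Expected offspring if breeding at age x = l_x × b_x:
  age 3: 0.73 × 53 = 38.690
  age 4: 0.43 × 99 = 42.570
  age 5: 0.25 × 113 = 28.250
Maximum at age 4 (42.570).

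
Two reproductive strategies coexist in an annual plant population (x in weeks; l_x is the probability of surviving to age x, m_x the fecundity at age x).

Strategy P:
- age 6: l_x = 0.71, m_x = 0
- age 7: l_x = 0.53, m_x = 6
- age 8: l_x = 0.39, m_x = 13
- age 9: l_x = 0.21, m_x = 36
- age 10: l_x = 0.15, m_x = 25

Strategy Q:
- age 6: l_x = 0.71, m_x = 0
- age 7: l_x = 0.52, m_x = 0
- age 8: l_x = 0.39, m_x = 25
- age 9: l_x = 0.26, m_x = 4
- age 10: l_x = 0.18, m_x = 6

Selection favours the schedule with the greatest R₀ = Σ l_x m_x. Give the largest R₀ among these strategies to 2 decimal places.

Strategy P: R₀ = 0.71×0 + 0.53×6 + 0.39×13 + 0.21×36 + 0.15×25 = 19.5600
Strategy Q: R₀ = 0.71×0 + 0.52×0 + 0.39×25 + 0.26×4 + 0.18×6 = 11.8700
Highest R₀: strategy P with 19.5600.

19.56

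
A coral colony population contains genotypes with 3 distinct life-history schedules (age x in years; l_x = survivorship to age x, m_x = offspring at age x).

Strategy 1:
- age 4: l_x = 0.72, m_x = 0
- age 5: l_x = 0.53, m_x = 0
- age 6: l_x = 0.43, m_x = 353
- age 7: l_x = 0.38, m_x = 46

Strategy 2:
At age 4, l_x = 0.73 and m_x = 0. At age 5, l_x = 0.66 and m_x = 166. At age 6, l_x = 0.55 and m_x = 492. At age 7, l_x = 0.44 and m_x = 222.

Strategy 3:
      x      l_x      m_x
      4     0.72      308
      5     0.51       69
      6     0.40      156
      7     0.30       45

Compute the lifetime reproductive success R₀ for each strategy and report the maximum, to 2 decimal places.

477.84

Strategy 1: R₀ = 0.72×0 + 0.53×0 + 0.43×353 + 0.38×46 = 169.2700
Strategy 2: R₀ = 0.73×0 + 0.66×166 + 0.55×492 + 0.44×222 = 477.8400
Strategy 3: R₀ = 0.72×308 + 0.51×69 + 0.40×156 + 0.30×45 = 332.8500
Highest R₀: strategy 2 with 477.8400.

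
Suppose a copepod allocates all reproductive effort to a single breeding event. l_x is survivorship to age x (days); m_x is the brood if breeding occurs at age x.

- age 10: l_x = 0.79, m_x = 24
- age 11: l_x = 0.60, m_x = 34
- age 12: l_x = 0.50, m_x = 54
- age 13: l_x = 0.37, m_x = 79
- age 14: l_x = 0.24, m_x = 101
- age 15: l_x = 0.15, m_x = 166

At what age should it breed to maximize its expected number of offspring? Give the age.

Expected offspring if breeding at age x = l_x × m_x:
  age 10: 0.79 × 24 = 18.960
  age 11: 0.60 × 34 = 20.400
  age 12: 0.50 × 54 = 27.000
  age 13: 0.37 × 79 = 29.230
  age 14: 0.24 × 101 = 24.240
  age 15: 0.15 × 166 = 24.900
Maximum at age 13 (29.230).

13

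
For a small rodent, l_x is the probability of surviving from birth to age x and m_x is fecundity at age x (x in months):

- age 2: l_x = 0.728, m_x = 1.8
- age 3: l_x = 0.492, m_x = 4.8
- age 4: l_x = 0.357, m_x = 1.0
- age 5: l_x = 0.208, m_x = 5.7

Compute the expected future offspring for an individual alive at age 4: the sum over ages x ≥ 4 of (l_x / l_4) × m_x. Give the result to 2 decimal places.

l_4 = 0.357. Conditional survival from age 4 to x is l_x / l_4.
  x=4: (0.357/0.357) × 1.0 = 1.0000
  x=5: (0.208/0.357) × 5.7 = 3.3210
Sum = 1.0000 + 3.3210 = 4.3210

4.32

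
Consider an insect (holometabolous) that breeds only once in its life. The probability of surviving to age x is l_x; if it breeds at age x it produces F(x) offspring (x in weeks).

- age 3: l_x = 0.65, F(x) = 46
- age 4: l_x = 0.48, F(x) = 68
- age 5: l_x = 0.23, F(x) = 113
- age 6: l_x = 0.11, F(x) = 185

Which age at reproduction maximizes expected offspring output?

4

Expected offspring if breeding at age x = l_x × F(x):
  age 3: 0.65 × 46 = 29.900
  age 4: 0.48 × 68 = 32.640
  age 5: 0.23 × 113 = 25.990
  age 6: 0.11 × 185 = 20.350
Maximum at age 4 (32.640).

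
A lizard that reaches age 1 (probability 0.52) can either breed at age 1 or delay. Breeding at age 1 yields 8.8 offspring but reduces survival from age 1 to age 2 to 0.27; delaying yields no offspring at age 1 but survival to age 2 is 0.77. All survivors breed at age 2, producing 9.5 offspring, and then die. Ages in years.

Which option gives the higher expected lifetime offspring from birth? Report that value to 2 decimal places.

breed at age 1: R₀ = 0.52 × (8.8 + 0.27 × 9.5) = 0.52 × 11.3650 = 5.9098
delay to age 2: R₀ = 0.52 × (0.77 × 9.5) = 0.52 × 7.3150 = 3.8038
Higher: breed at age 1 (5.9098).

5.91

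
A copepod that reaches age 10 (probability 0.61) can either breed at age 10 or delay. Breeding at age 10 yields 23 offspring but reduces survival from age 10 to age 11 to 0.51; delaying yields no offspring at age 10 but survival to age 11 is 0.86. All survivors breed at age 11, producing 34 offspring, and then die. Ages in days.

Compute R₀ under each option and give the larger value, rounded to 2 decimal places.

24.61

breed at age 10: R₀ = 0.61 × (23 + 0.51 × 34) = 0.61 × 40.3400 = 24.6074
delay to age 11: R₀ = 0.61 × (0.86 × 34) = 0.61 × 29.2400 = 17.8364
Higher: breed at age 10 (24.6074).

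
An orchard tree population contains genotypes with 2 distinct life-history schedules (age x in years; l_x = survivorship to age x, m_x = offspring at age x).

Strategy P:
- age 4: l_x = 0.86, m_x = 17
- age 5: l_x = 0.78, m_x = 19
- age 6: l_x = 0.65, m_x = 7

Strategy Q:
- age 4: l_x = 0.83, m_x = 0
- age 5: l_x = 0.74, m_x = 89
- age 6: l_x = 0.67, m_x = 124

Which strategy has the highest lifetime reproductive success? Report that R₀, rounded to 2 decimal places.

Strategy P: R₀ = 0.86×17 + 0.78×19 + 0.65×7 = 33.9900
Strategy Q: R₀ = 0.83×0 + 0.74×89 + 0.67×124 = 148.9400
Highest R₀: strategy Q with 148.9400.

148.94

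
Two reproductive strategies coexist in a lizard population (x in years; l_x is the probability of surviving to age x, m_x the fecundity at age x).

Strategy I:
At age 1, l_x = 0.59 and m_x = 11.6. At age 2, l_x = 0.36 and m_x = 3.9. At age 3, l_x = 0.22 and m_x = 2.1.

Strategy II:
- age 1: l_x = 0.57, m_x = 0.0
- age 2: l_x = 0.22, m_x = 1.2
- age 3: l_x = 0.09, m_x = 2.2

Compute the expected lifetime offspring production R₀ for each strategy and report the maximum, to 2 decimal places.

Strategy I: R₀ = 0.59×11.6 + 0.36×3.9 + 0.22×2.1 = 8.7100
Strategy II: R₀ = 0.57×0.0 + 0.22×1.2 + 0.09×2.2 = 0.4620
Highest R₀: strategy I with 8.7100.

8.71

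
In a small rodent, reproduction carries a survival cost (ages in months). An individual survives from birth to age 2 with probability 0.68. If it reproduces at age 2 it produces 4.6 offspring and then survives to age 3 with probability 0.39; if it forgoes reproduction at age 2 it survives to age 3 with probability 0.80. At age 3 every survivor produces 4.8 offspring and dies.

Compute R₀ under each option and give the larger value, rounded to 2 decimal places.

4.40

breed at age 2: R₀ = 0.68 × (4.6 + 0.39 × 4.8) = 0.68 × 6.4720 = 4.4010
delay to age 3: R₀ = 0.68 × (0.80 × 4.8) = 0.68 × 3.8400 = 2.6112
Higher: breed at age 2 (4.4010).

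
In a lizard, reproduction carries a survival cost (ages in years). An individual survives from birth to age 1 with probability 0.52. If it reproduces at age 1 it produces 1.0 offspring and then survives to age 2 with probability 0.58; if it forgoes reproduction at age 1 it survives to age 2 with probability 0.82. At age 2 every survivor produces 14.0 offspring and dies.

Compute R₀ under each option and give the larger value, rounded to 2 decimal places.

breed at age 1: R₀ = 0.52 × (1.0 + 0.58 × 14.0) = 0.52 × 9.1200 = 4.7424
delay to age 2: R₀ = 0.52 × (0.82 × 14.0) = 0.52 × 11.4800 = 5.9696
Higher: delay to age 2 (5.9696).

5.97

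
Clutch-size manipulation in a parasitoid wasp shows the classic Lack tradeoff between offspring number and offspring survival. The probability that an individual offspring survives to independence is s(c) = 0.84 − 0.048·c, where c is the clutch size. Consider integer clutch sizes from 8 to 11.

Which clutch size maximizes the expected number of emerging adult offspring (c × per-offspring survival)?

9

Expected emerging adult offspring = c × s(c):
  c=8: 8 × 0.456 = 3.648
  c=9: 9 × 0.408 = 3.672
  c=10: 10 × 0.360 = 3.600
  c=11: 11 × 0.312 = 3.432
Maximum at c = 9 (3.672 emerging adult offspring).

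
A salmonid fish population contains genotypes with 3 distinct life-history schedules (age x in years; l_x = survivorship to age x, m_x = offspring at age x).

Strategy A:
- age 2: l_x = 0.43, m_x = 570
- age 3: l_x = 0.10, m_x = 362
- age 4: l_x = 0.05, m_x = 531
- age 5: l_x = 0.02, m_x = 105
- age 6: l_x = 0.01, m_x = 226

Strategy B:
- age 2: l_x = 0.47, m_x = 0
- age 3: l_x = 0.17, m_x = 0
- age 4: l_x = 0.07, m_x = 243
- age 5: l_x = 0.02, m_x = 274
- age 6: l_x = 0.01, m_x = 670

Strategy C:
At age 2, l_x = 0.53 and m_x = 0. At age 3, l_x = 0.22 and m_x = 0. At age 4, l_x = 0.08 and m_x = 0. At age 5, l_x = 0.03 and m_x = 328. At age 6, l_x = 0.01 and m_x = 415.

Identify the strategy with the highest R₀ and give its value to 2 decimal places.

Strategy A: R₀ = 0.43×570 + 0.10×362 + 0.05×531 + 0.02×105 + 0.01×226 = 312.2100
Strategy B: R₀ = 0.47×0 + 0.17×0 + 0.07×243 + 0.02×274 + 0.01×670 = 29.1900
Strategy C: R₀ = 0.53×0 + 0.22×0 + 0.08×0 + 0.03×328 + 0.01×415 = 13.9900
Highest R₀: strategy A with 312.2100.

312.21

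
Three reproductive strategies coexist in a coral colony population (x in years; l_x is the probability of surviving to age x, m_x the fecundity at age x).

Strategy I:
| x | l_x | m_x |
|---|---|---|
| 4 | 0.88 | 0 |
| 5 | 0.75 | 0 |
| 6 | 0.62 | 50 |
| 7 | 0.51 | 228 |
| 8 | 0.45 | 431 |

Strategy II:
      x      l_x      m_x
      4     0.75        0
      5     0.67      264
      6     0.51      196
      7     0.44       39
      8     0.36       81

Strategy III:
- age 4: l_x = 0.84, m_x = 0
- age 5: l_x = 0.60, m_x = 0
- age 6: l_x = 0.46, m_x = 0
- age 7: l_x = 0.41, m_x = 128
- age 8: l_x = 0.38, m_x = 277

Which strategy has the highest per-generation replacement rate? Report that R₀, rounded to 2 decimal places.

341.23

Strategy I: R₀ = 0.88×0 + 0.75×0 + 0.62×50 + 0.51×228 + 0.45×431 = 341.2300
Strategy II: R₀ = 0.75×0 + 0.67×264 + 0.51×196 + 0.44×39 + 0.36×81 = 323.1600
Strategy III: R₀ = 0.84×0 + 0.60×0 + 0.46×0 + 0.41×128 + 0.38×277 = 157.7400
Highest R₀: strategy I with 341.2300.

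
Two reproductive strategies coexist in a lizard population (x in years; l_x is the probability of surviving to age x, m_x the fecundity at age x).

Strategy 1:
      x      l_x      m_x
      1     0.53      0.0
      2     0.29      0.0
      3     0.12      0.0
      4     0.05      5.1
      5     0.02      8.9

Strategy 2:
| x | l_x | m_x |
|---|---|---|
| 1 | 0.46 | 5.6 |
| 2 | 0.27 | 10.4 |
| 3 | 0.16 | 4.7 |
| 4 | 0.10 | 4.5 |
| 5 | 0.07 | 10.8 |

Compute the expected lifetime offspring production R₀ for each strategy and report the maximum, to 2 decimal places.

7.34

Strategy 1: R₀ = 0.53×0.0 + 0.29×0.0 + 0.12×0.0 + 0.05×5.1 + 0.02×8.9 = 0.4330
Strategy 2: R₀ = 0.46×5.6 + 0.27×10.4 + 0.16×4.7 + 0.10×4.5 + 0.07×10.8 = 7.3420
Highest R₀: strategy 2 with 7.3420.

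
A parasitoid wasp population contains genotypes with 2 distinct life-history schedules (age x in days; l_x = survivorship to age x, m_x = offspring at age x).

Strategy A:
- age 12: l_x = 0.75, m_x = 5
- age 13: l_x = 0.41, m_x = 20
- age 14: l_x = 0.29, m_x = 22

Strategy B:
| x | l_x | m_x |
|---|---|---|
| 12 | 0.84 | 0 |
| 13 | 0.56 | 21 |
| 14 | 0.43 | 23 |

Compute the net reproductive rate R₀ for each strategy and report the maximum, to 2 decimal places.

21.65

Strategy A: R₀ = 0.75×5 + 0.41×20 + 0.29×22 = 18.3300
Strategy B: R₀ = 0.84×0 + 0.56×21 + 0.43×23 = 21.6500
Highest R₀: strategy B with 21.6500.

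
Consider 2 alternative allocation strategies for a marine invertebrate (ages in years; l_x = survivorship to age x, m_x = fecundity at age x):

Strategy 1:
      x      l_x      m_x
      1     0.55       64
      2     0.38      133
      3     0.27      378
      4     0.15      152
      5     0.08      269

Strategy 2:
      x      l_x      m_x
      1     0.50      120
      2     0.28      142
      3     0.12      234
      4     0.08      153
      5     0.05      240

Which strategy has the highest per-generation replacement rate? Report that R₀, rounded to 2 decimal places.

Strategy 1: R₀ = 0.55×64 + 0.38×133 + 0.27×378 + 0.15×152 + 0.08×269 = 232.1200
Strategy 2: R₀ = 0.50×120 + 0.28×142 + 0.12×234 + 0.08×153 + 0.05×240 = 152.0800
Highest R₀: strategy 1 with 232.1200.

232.12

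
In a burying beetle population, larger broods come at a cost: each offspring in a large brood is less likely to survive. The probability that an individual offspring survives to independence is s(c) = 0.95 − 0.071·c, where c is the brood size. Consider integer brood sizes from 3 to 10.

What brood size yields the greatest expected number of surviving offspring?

Expected surviving offspring = c × s(c):
  c=3: 3 × 0.737 = 2.211
  c=4: 4 × 0.666 = 2.664
  c=5: 5 × 0.595 = 2.975
  c=6: 6 × 0.524 = 3.144
  c=7: 7 × 0.453 = 3.171
  c=8: 8 × 0.382 = 3.056
  c=9: 9 × 0.311 = 2.799
  c=10: 10 × 0.240 = 2.400
Maximum at c = 7 (3.171 surviving offspring).

7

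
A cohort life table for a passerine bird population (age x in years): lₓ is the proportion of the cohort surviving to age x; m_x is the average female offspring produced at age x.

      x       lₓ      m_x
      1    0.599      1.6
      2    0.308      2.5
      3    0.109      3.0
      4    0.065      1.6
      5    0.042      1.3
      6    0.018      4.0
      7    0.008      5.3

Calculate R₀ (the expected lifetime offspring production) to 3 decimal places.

2.328

R₀ = Σ lₓ m_x:
  age 1: 0.599 × 1.6 = 0.9584
  age 2: 0.308 × 2.5 = 0.7700
  age 3: 0.109 × 3.0 = 0.3270
  age 4: 0.065 × 1.6 = 0.1040
  age 5: 0.042 × 1.3 = 0.0546
  age 6: 0.018 × 4.0 = 0.0720
  age 7: 0.008 × 5.3 = 0.0424
R₀ = 0.9584 + 0.7700 + 0.3270 + 0.1040 + 0.0546 + 0.0720 + 0.0424 = 2.3284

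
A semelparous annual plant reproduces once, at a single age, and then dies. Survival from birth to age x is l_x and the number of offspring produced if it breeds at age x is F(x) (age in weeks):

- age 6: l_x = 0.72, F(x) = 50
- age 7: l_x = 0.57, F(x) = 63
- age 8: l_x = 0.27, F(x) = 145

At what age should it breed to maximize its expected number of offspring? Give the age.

Expected offspring if breeding at age x = l_x × F(x):
  age 6: 0.72 × 50 = 36.000
  age 7: 0.57 × 63 = 35.910
  age 8: 0.27 × 145 = 39.150
Maximum at age 8 (39.150).

8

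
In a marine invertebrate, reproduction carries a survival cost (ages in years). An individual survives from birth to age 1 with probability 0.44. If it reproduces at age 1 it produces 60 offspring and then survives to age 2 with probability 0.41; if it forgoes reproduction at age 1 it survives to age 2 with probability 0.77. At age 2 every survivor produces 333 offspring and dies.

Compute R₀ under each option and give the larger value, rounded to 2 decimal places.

breed at age 1: R₀ = 0.44 × (60 + 0.41 × 333) = 0.44 × 196.5300 = 86.4732
delay to age 2: R₀ = 0.44 × (0.77 × 333) = 0.44 × 256.4100 = 112.8204
Higher: delay to age 2 (112.8204).

112.82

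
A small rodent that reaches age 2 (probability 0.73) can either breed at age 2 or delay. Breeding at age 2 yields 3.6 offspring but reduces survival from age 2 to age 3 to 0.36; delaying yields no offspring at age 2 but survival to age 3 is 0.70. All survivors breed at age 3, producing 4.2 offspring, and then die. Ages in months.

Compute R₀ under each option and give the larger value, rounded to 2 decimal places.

breed at age 2: R₀ = 0.73 × (3.6 + 0.36 × 4.2) = 0.73 × 5.1120 = 3.7318
delay to age 3: R₀ = 0.73 × (0.70 × 4.2) = 0.73 × 2.9400 = 2.1462
Higher: breed at age 2 (3.7318).

3.73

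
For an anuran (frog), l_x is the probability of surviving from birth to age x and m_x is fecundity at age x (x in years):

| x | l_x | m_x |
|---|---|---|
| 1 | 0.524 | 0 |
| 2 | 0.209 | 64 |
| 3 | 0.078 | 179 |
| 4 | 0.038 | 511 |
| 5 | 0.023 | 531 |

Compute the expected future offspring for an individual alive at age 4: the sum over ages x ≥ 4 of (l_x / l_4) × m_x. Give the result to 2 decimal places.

l_4 = 0.038. Conditional survival from age 4 to x is l_x / l_4.
  x=4: (0.038/0.038) × 511 = 511.0000
  x=5: (0.023/0.038) × 531 = 321.3947
Sum = 511.0000 + 321.3947 = 832.3947

832.39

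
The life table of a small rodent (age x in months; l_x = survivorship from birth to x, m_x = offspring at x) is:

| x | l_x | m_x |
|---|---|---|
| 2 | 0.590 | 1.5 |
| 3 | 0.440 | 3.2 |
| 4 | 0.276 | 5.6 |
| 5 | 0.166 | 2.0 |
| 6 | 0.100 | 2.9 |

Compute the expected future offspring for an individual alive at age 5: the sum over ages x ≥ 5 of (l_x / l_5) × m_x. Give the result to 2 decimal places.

l_5 = 0.166. Conditional survival from age 5 to x is l_x / l_5.
  x=5: (0.166/0.166) × 2.0 = 2.0000
  x=6: (0.100/0.166) × 2.9 = 1.7470
Sum = 2.0000 + 1.7470 = 3.7470

3.75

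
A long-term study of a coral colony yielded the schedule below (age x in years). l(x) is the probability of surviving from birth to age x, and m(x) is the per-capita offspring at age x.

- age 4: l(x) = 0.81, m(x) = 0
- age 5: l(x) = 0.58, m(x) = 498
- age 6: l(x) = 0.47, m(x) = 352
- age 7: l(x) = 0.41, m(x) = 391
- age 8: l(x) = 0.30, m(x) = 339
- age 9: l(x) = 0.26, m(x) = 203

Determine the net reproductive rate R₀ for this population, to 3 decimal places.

R₀ = Σ l(x) m(x):
  age 4: 0.81 × 0 = 0.0000
  age 5: 0.58 × 498 = 288.8400
  age 6: 0.47 × 352 = 165.4400
  age 7: 0.41 × 391 = 160.3100
  age 8: 0.30 × 339 = 101.7000
  age 9: 0.26 × 203 = 52.7800
R₀ = 0.0000 + 288.8400 + 165.4400 + 160.3100 + 101.7000 + 52.7800 = 769.0700

769.070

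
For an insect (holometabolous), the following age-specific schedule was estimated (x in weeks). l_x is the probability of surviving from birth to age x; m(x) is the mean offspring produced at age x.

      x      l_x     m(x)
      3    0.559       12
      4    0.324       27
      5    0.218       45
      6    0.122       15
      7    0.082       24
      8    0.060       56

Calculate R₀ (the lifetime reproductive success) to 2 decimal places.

R₀ = Σ l_x m(x):
  age 3: 0.559 × 12 = 6.7080
  age 4: 0.324 × 27 = 8.7480
  age 5: 0.218 × 45 = 9.8100
  age 6: 0.122 × 15 = 1.8300
  age 7: 0.082 × 24 = 1.9680
  age 8: 0.060 × 56 = 3.3600
R₀ = 6.7080 + 8.7480 + 9.8100 + 1.8300 + 1.9680 + 3.3600 = 32.4240

32.42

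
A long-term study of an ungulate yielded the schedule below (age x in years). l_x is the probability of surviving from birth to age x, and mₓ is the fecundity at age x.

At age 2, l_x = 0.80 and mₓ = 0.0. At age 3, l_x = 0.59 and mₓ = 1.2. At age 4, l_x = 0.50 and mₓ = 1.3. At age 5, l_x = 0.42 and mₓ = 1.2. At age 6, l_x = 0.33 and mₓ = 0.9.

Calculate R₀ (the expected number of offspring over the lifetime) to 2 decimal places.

R₀ = Σ l_x mₓ:
  age 2: 0.80 × 0.0 = 0.0000
  age 3: 0.59 × 1.2 = 0.7080
  age 4: 0.50 × 1.3 = 0.6500
  age 5: 0.42 × 1.2 = 0.5040
  age 6: 0.33 × 0.9 = 0.2970
R₀ = 0.0000 + 0.7080 + 0.6500 + 0.5040 + 0.2970 = 2.1590

2.16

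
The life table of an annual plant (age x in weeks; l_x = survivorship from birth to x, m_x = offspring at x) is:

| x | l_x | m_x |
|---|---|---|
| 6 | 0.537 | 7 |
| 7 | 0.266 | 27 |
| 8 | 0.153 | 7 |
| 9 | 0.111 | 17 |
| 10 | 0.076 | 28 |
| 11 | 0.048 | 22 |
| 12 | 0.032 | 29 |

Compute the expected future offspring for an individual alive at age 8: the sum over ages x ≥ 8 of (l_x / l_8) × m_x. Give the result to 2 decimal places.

46.21

l_8 = 0.153. Conditional survival from age 8 to x is l_x / l_8.
  x=8: (0.153/0.153) × 7 = 7.0000
  x=9: (0.111/0.153) × 17 = 12.3333
  x=10: (0.076/0.153) × 28 = 13.9085
  x=11: (0.048/0.153) × 22 = 6.9020
  x=12: (0.032/0.153) × 29 = 6.0654
Sum = 7.0000 + 12.3333 + 13.9085 + 6.9020 + 6.0654 = 46.2092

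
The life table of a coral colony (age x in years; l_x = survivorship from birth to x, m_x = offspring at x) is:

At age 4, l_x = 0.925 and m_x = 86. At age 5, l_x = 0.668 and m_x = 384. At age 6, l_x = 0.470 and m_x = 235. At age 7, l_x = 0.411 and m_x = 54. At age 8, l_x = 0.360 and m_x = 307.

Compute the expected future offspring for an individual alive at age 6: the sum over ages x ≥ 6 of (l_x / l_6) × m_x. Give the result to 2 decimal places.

l_6 = 0.470. Conditional survival from age 6 to x is l_x / l_6.
  x=6: (0.470/0.470) × 235 = 235.0000
  x=7: (0.411/0.470) × 54 = 47.2213
  x=8: (0.360/0.470) × 307 = 235.1489
Sum = 235.0000 + 47.2213 + 235.1489 = 517.3702

517.37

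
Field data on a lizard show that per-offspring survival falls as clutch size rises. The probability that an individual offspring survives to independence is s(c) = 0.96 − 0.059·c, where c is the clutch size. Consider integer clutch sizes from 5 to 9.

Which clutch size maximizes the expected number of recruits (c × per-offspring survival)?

8

Expected recruits = c × s(c):
  c=5: 5 × 0.665 = 3.325
  c=6: 6 × 0.606 = 3.636
  c=7: 7 × 0.547 = 3.829
  c=8: 8 × 0.488 = 3.904
  c=9: 9 × 0.429 = 3.861
Maximum at c = 8 (3.904 recruits).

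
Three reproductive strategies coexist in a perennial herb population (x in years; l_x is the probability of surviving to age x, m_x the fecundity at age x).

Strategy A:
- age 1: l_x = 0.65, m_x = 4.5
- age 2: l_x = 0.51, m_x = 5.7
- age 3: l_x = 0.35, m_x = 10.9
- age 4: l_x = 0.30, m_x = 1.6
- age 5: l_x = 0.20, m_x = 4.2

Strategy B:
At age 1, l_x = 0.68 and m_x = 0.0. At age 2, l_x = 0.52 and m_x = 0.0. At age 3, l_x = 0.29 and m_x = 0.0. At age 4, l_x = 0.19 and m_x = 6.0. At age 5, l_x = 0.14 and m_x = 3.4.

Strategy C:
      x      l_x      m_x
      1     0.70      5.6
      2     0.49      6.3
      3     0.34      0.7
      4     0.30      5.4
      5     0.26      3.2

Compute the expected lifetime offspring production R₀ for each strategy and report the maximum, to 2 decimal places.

10.97

Strategy A: R₀ = 0.65×4.5 + 0.51×5.7 + 0.35×10.9 + 0.30×1.6 + 0.20×4.2 = 10.9670
Strategy B: R₀ = 0.68×0.0 + 0.52×0.0 + 0.29×0.0 + 0.19×6.0 + 0.14×3.4 = 1.6160
Strategy C: R₀ = 0.70×5.6 + 0.49×6.3 + 0.34×0.7 + 0.30×5.4 + 0.26×3.2 = 9.6970
Highest R₀: strategy A with 10.9670.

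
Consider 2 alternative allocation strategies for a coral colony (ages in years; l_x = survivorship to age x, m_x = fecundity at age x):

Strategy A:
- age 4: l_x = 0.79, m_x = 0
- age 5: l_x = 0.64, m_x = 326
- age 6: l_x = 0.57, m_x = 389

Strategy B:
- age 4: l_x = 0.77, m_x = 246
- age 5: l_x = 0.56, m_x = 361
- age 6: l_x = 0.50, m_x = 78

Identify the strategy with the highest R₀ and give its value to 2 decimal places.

430.58

Strategy A: R₀ = 0.79×0 + 0.64×326 + 0.57×389 = 430.3700
Strategy B: R₀ = 0.77×246 + 0.56×361 + 0.50×78 = 430.5800
Highest R₀: strategy B with 430.5800.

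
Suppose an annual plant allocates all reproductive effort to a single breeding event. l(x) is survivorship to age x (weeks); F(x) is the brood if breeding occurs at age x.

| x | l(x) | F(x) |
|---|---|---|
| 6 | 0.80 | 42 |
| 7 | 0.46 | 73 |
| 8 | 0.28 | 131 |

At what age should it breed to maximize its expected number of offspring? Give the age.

8

Expected offspring if breeding at age x = l(x) × F(x):
  age 6: 0.80 × 42 = 33.600
  age 7: 0.46 × 73 = 33.580
  age 8: 0.28 × 131 = 36.680
Maximum at age 8 (36.680).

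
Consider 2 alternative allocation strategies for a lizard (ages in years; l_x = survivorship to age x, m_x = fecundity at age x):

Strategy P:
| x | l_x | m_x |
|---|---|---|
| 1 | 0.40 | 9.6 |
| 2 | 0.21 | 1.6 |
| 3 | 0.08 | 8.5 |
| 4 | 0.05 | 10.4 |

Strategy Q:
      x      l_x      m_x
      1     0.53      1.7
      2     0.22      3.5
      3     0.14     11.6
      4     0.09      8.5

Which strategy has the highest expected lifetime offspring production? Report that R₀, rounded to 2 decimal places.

5.38

Strategy P: R₀ = 0.40×9.6 + 0.21×1.6 + 0.08×8.5 + 0.05×10.4 = 5.3760
Strategy Q: R₀ = 0.53×1.7 + 0.22×3.5 + 0.14×11.6 + 0.09×8.5 = 4.0600
Highest R₀: strategy P with 5.3760.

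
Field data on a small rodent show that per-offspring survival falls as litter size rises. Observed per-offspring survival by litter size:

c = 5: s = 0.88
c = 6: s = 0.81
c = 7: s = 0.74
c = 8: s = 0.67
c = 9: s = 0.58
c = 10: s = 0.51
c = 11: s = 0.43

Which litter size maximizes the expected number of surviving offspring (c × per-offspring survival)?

8

Expected surviving offspring = c × s(c):
  c=5: 5 × 0.88 = 4.400
  c=6: 6 × 0.81 = 4.860
  c=7: 7 × 0.74 = 5.180
  c=8: 8 × 0.67 = 5.360
  c=9: 9 × 0.58 = 5.220
  c=10: 10 × 0.51 = 5.100
  c=11: 11 × 0.43 = 4.730
Maximum at c = 8 (5.360 surviving offspring).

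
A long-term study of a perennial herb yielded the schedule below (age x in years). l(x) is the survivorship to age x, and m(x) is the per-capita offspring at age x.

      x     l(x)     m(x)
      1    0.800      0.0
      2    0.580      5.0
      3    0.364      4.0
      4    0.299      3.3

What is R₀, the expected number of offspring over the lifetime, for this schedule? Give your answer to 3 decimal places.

5.343

R₀ = Σ l(x) m(x):
  age 1: 0.800 × 0.0 = 0.0000
  age 2: 0.580 × 5.0 = 2.9000
  age 3: 0.364 × 4.0 = 1.4560
  age 4: 0.299 × 3.3 = 0.9867
R₀ = 0.0000 + 2.9000 + 1.4560 + 0.9867 = 5.3427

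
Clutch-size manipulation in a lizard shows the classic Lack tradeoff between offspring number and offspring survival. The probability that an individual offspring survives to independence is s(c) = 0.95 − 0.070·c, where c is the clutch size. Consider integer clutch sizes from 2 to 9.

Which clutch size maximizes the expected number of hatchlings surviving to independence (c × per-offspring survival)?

7

Expected hatchlings surviving to independence = c × s(c):
  c=2: 2 × 0.810 = 1.620
  c=3: 3 × 0.740 = 2.220
  c=4: 4 × 0.670 = 2.680
  c=5: 5 × 0.600 = 3.000
  c=6: 6 × 0.530 = 3.180
  c=7: 7 × 0.460 = 3.220
  c=8: 8 × 0.390 = 3.120
  c=9: 9 × 0.320 = 2.880
Maximum at c = 7 (3.220 hatchlings surviving to independence).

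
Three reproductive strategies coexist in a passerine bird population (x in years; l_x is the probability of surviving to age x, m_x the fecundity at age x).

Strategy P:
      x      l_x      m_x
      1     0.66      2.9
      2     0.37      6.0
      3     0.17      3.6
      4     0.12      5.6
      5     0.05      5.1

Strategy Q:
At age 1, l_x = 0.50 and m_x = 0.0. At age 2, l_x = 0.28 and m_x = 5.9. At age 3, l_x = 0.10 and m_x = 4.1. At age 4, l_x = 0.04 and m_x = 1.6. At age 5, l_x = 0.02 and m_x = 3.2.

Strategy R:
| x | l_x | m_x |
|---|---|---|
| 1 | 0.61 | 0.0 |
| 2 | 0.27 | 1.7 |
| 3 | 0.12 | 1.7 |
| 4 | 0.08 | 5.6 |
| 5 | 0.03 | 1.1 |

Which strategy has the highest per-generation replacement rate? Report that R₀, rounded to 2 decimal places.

Strategy P: R₀ = 0.66×2.9 + 0.37×6.0 + 0.17×3.6 + 0.12×5.6 + 0.05×5.1 = 5.6730
Strategy Q: R₀ = 0.50×0.0 + 0.28×5.9 + 0.10×4.1 + 0.04×1.6 + 0.02×3.2 = 2.1900
Strategy R: R₀ = 0.61×0.0 + 0.27×1.7 + 0.12×1.7 + 0.08×5.6 + 0.03×1.1 = 1.1440
Highest R₀: strategy P with 5.6730.

5.67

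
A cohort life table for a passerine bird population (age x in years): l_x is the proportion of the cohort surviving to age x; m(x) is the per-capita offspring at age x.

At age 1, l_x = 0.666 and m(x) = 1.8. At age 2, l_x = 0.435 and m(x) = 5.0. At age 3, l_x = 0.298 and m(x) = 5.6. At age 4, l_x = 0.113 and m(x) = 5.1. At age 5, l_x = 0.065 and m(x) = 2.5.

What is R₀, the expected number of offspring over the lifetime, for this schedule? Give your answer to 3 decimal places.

R₀ = Σ l_x m(x):
  age 1: 0.666 × 1.8 = 1.1988
  age 2: 0.435 × 5.0 = 2.1750
  age 3: 0.298 × 5.6 = 1.6688
  age 4: 0.113 × 5.1 = 0.5763
  age 5: 0.065 × 2.5 = 0.1625
R₀ = 1.1988 + 2.1750 + 1.6688 + 0.5763 + 0.1625 = 5.7814

5.781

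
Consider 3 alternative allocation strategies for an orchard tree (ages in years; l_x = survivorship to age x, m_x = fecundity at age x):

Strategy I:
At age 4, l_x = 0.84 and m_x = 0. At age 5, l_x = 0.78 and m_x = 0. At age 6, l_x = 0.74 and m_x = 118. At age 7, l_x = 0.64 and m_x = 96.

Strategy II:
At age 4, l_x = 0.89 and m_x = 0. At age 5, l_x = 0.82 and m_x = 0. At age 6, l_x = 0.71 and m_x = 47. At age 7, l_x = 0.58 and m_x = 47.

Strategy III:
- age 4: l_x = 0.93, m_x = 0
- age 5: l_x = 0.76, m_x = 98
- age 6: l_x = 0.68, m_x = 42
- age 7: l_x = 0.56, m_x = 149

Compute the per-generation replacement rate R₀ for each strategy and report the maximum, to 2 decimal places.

186.48

Strategy I: R₀ = 0.84×0 + 0.78×0 + 0.74×118 + 0.64×96 = 148.7600
Strategy II: R₀ = 0.89×0 + 0.82×0 + 0.71×47 + 0.58×47 = 60.6300
Strategy III: R₀ = 0.93×0 + 0.76×98 + 0.68×42 + 0.56×149 = 186.4800
Highest R₀: strategy III with 186.4800.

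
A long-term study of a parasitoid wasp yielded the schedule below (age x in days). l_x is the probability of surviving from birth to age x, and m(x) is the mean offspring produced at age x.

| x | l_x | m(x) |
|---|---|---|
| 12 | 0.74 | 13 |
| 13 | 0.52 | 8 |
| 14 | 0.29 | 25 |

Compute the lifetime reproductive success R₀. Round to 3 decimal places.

21.030

R₀ = Σ l_x m(x):
  age 12: 0.74 × 13 = 9.6200
  age 13: 0.52 × 8 = 4.1600
  age 14: 0.29 × 25 = 7.2500
R₀ = 9.6200 + 4.1600 + 7.2500 = 21.0300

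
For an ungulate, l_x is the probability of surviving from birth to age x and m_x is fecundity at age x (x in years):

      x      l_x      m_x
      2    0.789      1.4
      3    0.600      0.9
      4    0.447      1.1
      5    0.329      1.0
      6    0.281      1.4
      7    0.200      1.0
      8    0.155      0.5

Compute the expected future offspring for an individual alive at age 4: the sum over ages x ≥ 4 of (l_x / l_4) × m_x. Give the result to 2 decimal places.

3.34

l_4 = 0.447. Conditional survival from age 4 to x is l_x / l_4.
  x=4: (0.447/0.447) × 1.1 = 1.1000
  x=5: (0.329/0.447) × 1.0 = 0.7360
  x=6: (0.281/0.447) × 1.4 = 0.8801
  x=7: (0.200/0.447) × 1.0 = 0.4474
  x=8: (0.155/0.447) × 0.5 = 0.1734
Sum = 1.1000 + 0.7360 + 0.8801 + 0.4474 + 0.1734 = 3.3369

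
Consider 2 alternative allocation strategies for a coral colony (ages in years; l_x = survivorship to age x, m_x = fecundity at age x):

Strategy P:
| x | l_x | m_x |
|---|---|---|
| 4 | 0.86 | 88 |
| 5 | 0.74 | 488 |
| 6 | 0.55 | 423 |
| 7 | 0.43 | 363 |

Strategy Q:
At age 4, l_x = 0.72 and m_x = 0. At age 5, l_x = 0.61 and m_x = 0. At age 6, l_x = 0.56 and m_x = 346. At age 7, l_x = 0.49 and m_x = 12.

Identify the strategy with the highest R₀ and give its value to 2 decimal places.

Strategy P: R₀ = 0.86×88 + 0.74×488 + 0.55×423 + 0.43×363 = 825.5400
Strategy Q: R₀ = 0.72×0 + 0.61×0 + 0.56×346 + 0.49×12 = 199.6400
Highest R₀: strategy P with 825.5400.

825.54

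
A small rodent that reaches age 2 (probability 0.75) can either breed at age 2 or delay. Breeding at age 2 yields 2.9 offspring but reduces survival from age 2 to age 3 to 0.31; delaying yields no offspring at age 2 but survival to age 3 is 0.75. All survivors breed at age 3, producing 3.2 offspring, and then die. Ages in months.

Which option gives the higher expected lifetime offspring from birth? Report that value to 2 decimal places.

breed at age 2: R₀ = 0.75 × (2.9 + 0.31 × 3.2) = 0.75 × 3.8920 = 2.9190
delay to age 3: R₀ = 0.75 × (0.75 × 3.2) = 0.75 × 2.4000 = 1.8000
Higher: breed at age 2 (2.9190).

2.92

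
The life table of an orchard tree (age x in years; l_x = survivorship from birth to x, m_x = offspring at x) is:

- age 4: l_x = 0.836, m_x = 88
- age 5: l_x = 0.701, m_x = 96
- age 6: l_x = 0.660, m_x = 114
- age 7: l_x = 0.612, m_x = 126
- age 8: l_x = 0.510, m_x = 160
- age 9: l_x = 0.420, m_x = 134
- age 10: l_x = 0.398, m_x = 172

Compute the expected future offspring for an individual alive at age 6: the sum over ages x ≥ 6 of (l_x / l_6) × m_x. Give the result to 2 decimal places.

l_6 = 0.660. Conditional survival from age 6 to x is l_x / l_6.
  x=6: (0.660/0.660) × 114 = 114.0000
  x=7: (0.612/0.660) × 126 = 116.8364
  x=8: (0.510/0.660) × 160 = 123.6364
  x=9: (0.420/0.660) × 134 = 85.2727
  x=10: (0.398/0.660) × 172 = 103.7212
Sum = 114.0000 + 116.8364 + 123.6364 + 85.2727 + 103.7212 = 543.4667

543.47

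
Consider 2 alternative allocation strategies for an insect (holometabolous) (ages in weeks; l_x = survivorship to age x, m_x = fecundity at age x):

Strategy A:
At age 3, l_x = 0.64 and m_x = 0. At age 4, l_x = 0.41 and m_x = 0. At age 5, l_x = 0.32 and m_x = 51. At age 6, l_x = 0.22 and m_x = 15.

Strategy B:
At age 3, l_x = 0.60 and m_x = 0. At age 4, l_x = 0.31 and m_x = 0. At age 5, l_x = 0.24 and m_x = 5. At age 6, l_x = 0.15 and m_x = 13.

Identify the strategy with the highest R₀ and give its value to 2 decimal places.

19.62

Strategy A: R₀ = 0.64×0 + 0.41×0 + 0.32×51 + 0.22×15 = 19.6200
Strategy B: R₀ = 0.60×0 + 0.31×0 + 0.24×5 + 0.15×13 = 3.1500
Highest R₀: strategy A with 19.6200.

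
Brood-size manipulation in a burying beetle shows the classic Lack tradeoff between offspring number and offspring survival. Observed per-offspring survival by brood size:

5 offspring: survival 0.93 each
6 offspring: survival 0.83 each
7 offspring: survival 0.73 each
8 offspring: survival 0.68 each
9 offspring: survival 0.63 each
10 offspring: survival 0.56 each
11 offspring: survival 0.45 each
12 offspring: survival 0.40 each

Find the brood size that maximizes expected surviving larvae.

9

Expected surviving larvae = c × s(c):
  c=5: 5 × 0.93 = 4.650
  c=6: 6 × 0.83 = 4.980
  c=7: 7 × 0.73 = 5.110
  c=8: 8 × 0.68 = 5.440
  c=9: 9 × 0.63 = 5.670
  c=10: 10 × 0.56 = 5.600
  c=11: 11 × 0.45 = 4.950
  c=12: 12 × 0.40 = 4.800
Maximum at c = 9 (5.670 surviving larvae).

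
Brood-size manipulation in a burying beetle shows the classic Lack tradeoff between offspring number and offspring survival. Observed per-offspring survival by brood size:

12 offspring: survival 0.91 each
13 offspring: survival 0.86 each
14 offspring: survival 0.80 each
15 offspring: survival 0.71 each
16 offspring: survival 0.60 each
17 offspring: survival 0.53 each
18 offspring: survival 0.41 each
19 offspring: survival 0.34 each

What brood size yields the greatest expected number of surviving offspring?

14

Expected surviving offspring = c × s(c):
  c=12: 12 × 0.91 = 10.920
  c=13: 13 × 0.86 = 11.180
  c=14: 14 × 0.80 = 11.200
  c=15: 15 × 0.71 = 10.650
  c=16: 16 × 0.60 = 9.600
  c=17: 17 × 0.53 = 9.010
  c=18: 18 × 0.41 = 7.380
  c=19: 19 × 0.34 = 6.460
Maximum at c = 14 (11.200 surviving offspring).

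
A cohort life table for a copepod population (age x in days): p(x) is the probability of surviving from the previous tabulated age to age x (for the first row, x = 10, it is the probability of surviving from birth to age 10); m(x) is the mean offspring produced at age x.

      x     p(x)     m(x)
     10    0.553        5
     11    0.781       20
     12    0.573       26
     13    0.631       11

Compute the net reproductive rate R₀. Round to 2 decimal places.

Survivorship from birth: l_x = p_10·p_11·…·p_x.
  l_10 = 0.55300
  l_11 = 0.43189
  l_12 = 0.24747
  l_13 = 0.15616
R₀ = Σ l_x m(x):
  age 10: 0.55300 × 5 = 2.7650
  age 11: 0.43189 × 20 = 8.6378
  age 12: 0.24747 × 26 = 6.4342
  age 13: 0.15616 × 11 = 1.7178
R₀ = 2.7650 + 8.6378 + 6.4342 + 1.7178 = 19.5548

19.55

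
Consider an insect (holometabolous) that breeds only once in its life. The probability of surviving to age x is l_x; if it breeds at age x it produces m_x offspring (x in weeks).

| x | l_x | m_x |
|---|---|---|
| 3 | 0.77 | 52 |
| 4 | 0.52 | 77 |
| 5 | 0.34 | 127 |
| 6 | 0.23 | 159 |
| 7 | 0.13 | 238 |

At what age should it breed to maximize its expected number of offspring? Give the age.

Expected offspring if breeding at age x = l_x × m_x:
  age 3: 0.77 × 52 = 40.040
  age 4: 0.52 × 77 = 40.040
  age 5: 0.34 × 127 = 43.180
  age 6: 0.23 × 159 = 36.570
  age 7: 0.13 × 238 = 30.940
Maximum at age 5 (43.180).

5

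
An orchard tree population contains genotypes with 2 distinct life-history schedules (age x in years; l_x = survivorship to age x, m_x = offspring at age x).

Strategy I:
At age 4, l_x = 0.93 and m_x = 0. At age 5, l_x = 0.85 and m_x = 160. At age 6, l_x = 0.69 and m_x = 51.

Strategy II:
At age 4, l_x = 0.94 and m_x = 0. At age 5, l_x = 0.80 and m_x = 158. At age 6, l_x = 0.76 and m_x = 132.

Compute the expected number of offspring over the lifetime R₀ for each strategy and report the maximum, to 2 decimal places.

Strategy I: R₀ = 0.93×0 + 0.85×160 + 0.69×51 = 171.1900
Strategy II: R₀ = 0.94×0 + 0.80×158 + 0.76×132 = 226.7200
Highest R₀: strategy II with 226.7200.

226.72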